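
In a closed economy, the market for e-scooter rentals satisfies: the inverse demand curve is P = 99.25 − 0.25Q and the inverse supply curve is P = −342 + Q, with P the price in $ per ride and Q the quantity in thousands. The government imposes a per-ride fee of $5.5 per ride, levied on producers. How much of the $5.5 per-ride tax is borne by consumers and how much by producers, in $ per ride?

Rewrite in direct form: Qd = 397 − 4P and Qs = P + 342.
Without the tax, 397 − 4P = P + 342 gives 5P = 55, so P* = $11 and Q* = 353.
With the tax collected from producers, supply shifts: Qs = (P − 5.5) + 342.
Solving gives Q = 348.6 with consumers paying $12.1 and producers receiving $6.6 (the $5.5 wedge).
Burden on consumers: $1.1; on producers: $4.4. (They sum to $5.5.)

Consumers bear $1.1 per ride; producers bear $4.4 per ride.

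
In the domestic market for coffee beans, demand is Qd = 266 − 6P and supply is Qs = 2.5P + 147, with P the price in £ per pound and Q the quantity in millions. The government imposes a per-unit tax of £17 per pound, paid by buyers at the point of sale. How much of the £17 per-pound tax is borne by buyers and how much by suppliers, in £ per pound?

Before the tax: set 266 − 6P = 2.5P + 147 → P* = £14, Q* = 182.
With the tax collected from buyers, demand (in seller-price terms) shifts: Qd = 266 − 6(P + 17).
New equilibrium: buyers pay £19, suppliers receive £2, Q = 152. (Wedge: Pb − Ps = 17.)
Burden on buyers: £5; on suppliers: £12. (They sum to £17.)
The less price-elastic side of the market bears the larger share of a per-unit tax.

Buyers bear £5 per pound; suppliers bear £12 per pound.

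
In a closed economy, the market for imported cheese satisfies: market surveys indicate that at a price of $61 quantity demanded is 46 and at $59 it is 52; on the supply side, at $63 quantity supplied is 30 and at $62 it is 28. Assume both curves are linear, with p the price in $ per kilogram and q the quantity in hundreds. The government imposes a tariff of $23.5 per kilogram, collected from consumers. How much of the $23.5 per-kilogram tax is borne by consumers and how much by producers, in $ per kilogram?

Consumers bear $9.4 per kilogram; producers bear $14.1 per kilogram.

Demand slope: (52 − 46)/(59 − 61) = -3, so qd = 229 − 3p.
Supply slope: (28 − 30)/(62 − 63) = 2, so qs = 2p − 96.
Without the tax, 229 − 3p = 2p − 96 gives 5p = 325, so p* = $65 and q* = 34.
With the tax collected from consumers, demand (in seller-price terms) shifts: qd = 229 − 3(p + 23.5).
Solving gives q = 5.8 with consumers paying $74.4 and producers receiving $50.9 (the $23.5 wedge).
Burden on consumers: $9.4; on producers: $14.1. (They sum to $23.5.)
The less price-elastic side of the market bears the larger share of a per-unit tax.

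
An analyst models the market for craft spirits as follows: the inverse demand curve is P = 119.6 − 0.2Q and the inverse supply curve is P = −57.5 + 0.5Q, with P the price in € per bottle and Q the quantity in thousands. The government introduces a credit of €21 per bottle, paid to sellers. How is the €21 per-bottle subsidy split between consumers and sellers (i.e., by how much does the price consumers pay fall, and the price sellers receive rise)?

Consumers gain €6 per bottle; sellers gain €15 per bottle.

Inverting to Q(P) form: Qd = 598 − 5P; Qs = 2P + 115.
Before the subsidy: set 598 − 5P = 2P + 115 → P* = €69, Q* = 253.
With a per-unit subsidy paid to sellers, each receives P + 21 per unit sold, so supply becomes Qs = 2(P + 21) + 115.
New equilibrium: consumers pay €63, sellers receive €84, Q = 283. (Wedge: Pb − Ps = −21.)
Gain to consumers: €6; to sellers: €15. (They sum to €21.)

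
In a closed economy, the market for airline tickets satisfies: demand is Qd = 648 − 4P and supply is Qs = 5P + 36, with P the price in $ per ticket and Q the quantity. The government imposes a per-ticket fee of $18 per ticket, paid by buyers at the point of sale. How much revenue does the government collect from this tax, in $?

Tax revenue = $6048.

Without the tax, 648 − 4P = 5P + 36 gives 9P = 612, so P* = $68 and Q* = 376.
With the tax collected from buyers, demand (in seller-price terms) shifts: Qd = 648 − 4(P + 18).
New equilibrium: buyers pay $78, suppliers receive $60, Q = 336. (Wedge: Pb − Ps = 18.)
Revenue = t · Q = 18 · 336 = $6048.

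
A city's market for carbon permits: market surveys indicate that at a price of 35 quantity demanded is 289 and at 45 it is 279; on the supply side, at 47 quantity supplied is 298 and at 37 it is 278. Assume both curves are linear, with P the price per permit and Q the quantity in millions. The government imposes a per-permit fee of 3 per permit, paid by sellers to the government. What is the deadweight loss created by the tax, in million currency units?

Deadweight loss = 3 million.

Demand slope: (279 − 289)/(45 − 35) = -1, so Qd = 324 − P.
Supply slope: (278 − 298)/(37 − 47) = 2, so Qs = 2P + 204.
Before the tax: set 324 − P = 2P + 204 → P* = 40, Q* = 284.
With the tax collected from sellers, supply shifts: Qs = 2(P − 3) + 204.
New equilibrium: buyers pay 42, sellers receive 39, Q = 282. (Wedge: Pb − Ps = 3.)
Quantity falls by |ΔQ| = |284 − 282| = 2.
DWL = ½ · t · |ΔQ| = ½ · 3 · 2 = 3.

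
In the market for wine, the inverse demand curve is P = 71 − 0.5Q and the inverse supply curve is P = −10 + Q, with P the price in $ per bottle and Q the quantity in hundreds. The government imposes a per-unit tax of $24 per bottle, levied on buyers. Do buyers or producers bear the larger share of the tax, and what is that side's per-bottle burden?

Producers bear the larger share: $16 per bottle.

Inverting to Q(P) form: Qd = 142 − 2P; Qs = P + 10.
Without the tax, 142 − 2P = P + 10 gives 3P = 132, so P* = $44 and Q* = 54.
With the tax collected from buyers, demand (in seller-price terms) shifts: Qd = 142 − 2(P + 24).
New equilibrium: buyers pay $52, producers receive $28, Q = 38. (Wedge: Pb − Ps = 24.)
Per-bottle burden: buyers $8, producers $16.
Producers take the larger share because supply is less price-elastic here (demand slope 2 vs supply slope 1).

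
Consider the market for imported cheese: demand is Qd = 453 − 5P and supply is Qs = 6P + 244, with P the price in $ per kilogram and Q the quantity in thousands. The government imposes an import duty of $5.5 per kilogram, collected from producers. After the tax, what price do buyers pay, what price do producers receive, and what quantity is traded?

Buyers pay $22; producers receive $16.5; quantity = 343.

Without the tax, 453 − 5P = 6P + 244 gives 11P = 209, so P* = $19 and Q* = 358.
With the tax collected from producers, supply shifts: Qs = 6(P − 5.5) + 244.
Solving gives Q = 343 with buyers paying $22 and producers receiving $16.5 (the $5.5 wedge).
The less price-elastic side of the market bears the larger share of a per-unit tax.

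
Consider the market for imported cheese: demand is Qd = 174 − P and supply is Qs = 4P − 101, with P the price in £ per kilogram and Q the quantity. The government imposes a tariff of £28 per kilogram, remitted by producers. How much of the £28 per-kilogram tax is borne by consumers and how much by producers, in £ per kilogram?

Without the tax, 174 − P = 4P − 101 gives 5P = 275, so P* = £55 and Q* = 119.
With the tax collected from producers, supply shifts: Qs = 4(P − 28) − 101.
Solving gives Q = 96.6 with consumers paying £77.4 and producers receiving £49.4 (the £28 wedge).
Burden on consumers: £22.4; on producers: £5.6. (They sum to £28.)

Consumers bear £22.4 per kilogram; producers bear £5.6 per kilogram.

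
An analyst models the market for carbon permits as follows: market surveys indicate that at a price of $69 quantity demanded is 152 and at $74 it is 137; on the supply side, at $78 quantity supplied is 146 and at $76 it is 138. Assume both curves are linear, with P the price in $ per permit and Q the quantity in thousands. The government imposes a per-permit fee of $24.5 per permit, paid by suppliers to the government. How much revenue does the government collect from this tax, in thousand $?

Demand slope: (137 − 152)/(74 − 69) = -3, so Qd = 359 − 3P.
Supply slope: (138 − 146)/(76 − 78) = 4, so Qs = 4P − 166.
Without the tax, 359 − 3P = 4P − 166 gives 7P = 525, so P* = $75 and Q* = 134.
With the tax collected from suppliers, supply shifts: Qs = 4(P − 24.5) − 166.
Solving gives Q = 92 with buyers paying $89 and suppliers receiving $64.5 (the $24.5 wedge).
Revenue = t · Q = 24.5 · 92 = $2254.

Tax revenue = $2254 thousand.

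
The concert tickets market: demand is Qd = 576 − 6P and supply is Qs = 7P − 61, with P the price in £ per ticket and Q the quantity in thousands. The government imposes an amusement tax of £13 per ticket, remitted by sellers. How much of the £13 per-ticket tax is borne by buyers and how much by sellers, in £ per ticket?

Buyers bear £7 per ticket; sellers bear £6 per ticket.

Without the tax, 576 − 6P = 7P − 61 gives 13P = 637, so P* = £49 and Q* = 282.
With the tax collected from sellers, supply shifts: Qs = 7(P − 13) − 61.
New equilibrium: buyers pay £56, sellers receive £43, Q = 240. (Wedge: Pb − Ps = 13.)
Burden on buyers: £7; on sellers: £6. (They sum to £13.)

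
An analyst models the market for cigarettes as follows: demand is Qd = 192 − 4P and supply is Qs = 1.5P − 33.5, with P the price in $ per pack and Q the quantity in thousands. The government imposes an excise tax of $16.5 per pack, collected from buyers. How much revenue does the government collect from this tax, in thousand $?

Tax revenue = $165 thousand.

Without the tax, 192 − 4P = 1.5P − 33.5 gives 5.5P = 225.5, so P* = $41 and Q* = 28.
With the tax collected from buyers, demand (in seller-price terms) shifts: Qd = 192 − 4(P + 16.5).
New equilibrium: buyers pay $45.5, sellers receive $29, Q = 10. (Wedge: Pb − Ps = 16.5.)
Revenue = t · Q = 16.5 · 10 = $165.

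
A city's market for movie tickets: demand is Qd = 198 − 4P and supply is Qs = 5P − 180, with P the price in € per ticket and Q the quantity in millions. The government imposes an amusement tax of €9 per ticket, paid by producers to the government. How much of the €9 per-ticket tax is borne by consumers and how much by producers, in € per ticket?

Consumers bear €5 per ticket; producers bear €4 per ticket.

Before the tax: set 198 − 4P = 5P − 180 → P* = €42, Q* = 30.
With the tax collected from producers, supply shifts: Qs = 5(P − 9) − 180.
Solving gives Q = 10 with consumers paying €47 and producers receiving €38 (the €9 wedge).
Burden on consumers: €5; on producers: €4. (They sum to €9.)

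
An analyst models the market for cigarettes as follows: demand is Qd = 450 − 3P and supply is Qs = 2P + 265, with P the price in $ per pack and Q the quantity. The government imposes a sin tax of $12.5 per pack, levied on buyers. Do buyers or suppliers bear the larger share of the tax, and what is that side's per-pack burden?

Without the tax, 450 − 3P = 2P + 265 gives 5P = 185, so P* = $37 and Q* = 339.
With the tax collected from buyers, demand (in seller-price terms) shifts: Qd = 450 − 3(P + 12.5).
Solving gives Q = 324 with buyers paying $42 and suppliers receiving $29.5 (the $12.5 wedge).
Per-pack burden: buyers $5, suppliers $7.5.
Suppliers take the larger share because supply is less price-elastic here (demand slope 3 vs supply slope 2).
The less price-elastic side of the market bears the larger share of a per-unit tax.

Suppliers bear the larger share: $7.5 per pack.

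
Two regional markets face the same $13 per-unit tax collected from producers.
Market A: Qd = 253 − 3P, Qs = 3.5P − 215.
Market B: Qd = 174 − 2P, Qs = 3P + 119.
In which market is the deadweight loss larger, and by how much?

Market A: pre-tax P* = $72, Q* = 37; post-tax Q = 16; deadweight loss = $136.5.
Market B: pre-tax P* = $11, Q* = 152; post-tax Q = 136.4; deadweight loss = $101.4.
Difference: $136.5 vs $101.4 → market A is larger by $35.1.

Market A, by $35.1.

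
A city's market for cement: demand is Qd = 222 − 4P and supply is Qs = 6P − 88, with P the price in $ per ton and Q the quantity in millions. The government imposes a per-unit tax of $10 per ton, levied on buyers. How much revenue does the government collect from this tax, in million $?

Tax revenue = $740 million.

Without the tax, 222 − 4P = 6P − 88 gives 10P = 310, so P* = $31 and Q* = 98.
With the tax collected from buyers, demand (in seller-price terms) shifts: Qd = 222 − 4(P + 10).
Solving gives Q = 74 with buyers paying $37 and producers receiving $27 (the $10 wedge).
Revenue = t · Q = 10 · 74 = $740.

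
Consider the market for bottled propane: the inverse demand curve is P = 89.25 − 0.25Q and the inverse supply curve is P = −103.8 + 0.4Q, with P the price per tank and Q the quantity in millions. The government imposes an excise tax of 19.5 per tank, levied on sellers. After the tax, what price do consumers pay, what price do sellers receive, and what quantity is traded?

Inverting to Q(P) form: Qd = 357 − 4P; Qs = 2.5P + 259.5.
Before the tax: set 357 − 4P = 2.5P + 259.5 → P* = 15, Q* = 297.
With the tax collected from sellers, supply shifts: Qs = 2.5(P − 19.5) + 259.5.
New equilibrium: consumers pay 22.5, sellers receive 3, Q = 267. (Wedge: Pb − Ps = 19.5.)

Consumers pay 22.5; sellers receive 3; quantity = 267.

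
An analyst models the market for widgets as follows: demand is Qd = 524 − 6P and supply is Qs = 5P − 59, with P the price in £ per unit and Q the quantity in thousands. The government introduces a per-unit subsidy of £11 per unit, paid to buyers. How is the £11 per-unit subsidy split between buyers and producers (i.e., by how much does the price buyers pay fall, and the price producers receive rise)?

Buyers gain £5 per unit; producers gain £6 per unit.

Before the subsidy: set 524 − 6P = 5P − 59 → P* = £53, Q* = 206.
With a per-unit subsidy paid to buyers, each effectively pays P − 11, so demand becomes Qd = 524 − 6(P − 11).
Solving gives Q = 236 with buyers paying £48 and producers receiving £59 (the £11 wedge).
Gain to buyers: £5; to producers: £6. (They sum to £11.)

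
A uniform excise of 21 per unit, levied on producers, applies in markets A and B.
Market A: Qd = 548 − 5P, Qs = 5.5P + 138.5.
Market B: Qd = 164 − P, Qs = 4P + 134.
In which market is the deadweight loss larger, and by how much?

Market A: pre-tax P* = 39, Q* = 353; post-tax Q = 298; deadweight loss = 577.5.
Market B: pre-tax P* = 6, Q* = 158; post-tax Q = 141.2; deadweight loss = 176.4.
Difference: 577.5 vs 176.4 → market A is larger by 401.1.

Market A, by 401.1.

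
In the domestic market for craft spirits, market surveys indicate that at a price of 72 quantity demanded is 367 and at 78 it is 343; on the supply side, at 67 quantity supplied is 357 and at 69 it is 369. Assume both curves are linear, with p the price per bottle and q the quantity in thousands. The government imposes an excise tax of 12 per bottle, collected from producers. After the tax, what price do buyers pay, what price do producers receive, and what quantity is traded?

Demand slope: (343 − 367)/(78 − 72) = -4, so qd = 655 − 4p.
Supply slope: (369 − 357)/(69 − 67) = 6, so qs = 6p − 45.
Without the tax, 655 − 4p = 6p − 45 gives 10p = 700, so p* = 70 and q* = 375.
With the tax collected from producers, supply shifts: qs = 6(p − 12) − 45.
Solving gives q = 346.2 with buyers paying 77.2 and producers receiving 65.2 (the 12 wedge).
The less price-elastic side of the market bears the larger share of a per-unit tax.

Buyers pay 77.2; producers receive 65.2; quantity = 346.2.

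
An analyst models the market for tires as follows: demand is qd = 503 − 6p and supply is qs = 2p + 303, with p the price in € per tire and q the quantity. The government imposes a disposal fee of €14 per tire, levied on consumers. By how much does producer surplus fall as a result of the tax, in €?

Producer surplus falls by €3596.25.

Before the tax: set 503 − 6p = 2p + 303 → p* = €25, q* = 353.
With the tax collected from consumers, demand (in seller-price terms) shifts: qd = 503 − 6(p + 14).
Solving gives q = 332 with consumers paying €28.5 and producers receiving €14.5 (the €14 wedge).
ΔPS is the trapezoid between Q = 332 and Q = 353 of height €10.5: ½ · (353 + 332) · 10.5 = €3596.25.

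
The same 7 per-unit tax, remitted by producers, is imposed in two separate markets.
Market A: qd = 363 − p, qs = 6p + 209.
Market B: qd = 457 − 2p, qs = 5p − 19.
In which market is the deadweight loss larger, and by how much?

Market A: pre-tax p* = 22, q* = 341; post-tax q = 335; deadweight loss = 21.
Market B: pre-tax p* = 68, q* = 321; post-tax q = 311; deadweight loss = 35.
Difference: 21 vs 35 → market B is larger by 14.

Market B, by 14.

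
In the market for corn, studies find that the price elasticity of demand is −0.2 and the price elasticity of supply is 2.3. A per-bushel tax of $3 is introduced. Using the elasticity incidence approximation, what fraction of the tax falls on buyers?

Incidence ratio: buyers' share ≈ εs / (εs + |εd|) = 2.3 / (2.3 + 0.2) = 0.92.
Supply is the more elastic side, so buyers bear the larger share.

Buyers' share ≈ 0.92.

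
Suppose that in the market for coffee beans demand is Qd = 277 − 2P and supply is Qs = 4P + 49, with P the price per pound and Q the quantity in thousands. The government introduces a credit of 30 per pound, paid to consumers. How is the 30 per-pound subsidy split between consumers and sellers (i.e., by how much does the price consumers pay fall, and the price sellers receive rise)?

Consumers gain 20 per pound; sellers gain 10 per pound.

Before the subsidy: set 277 − 2P = 4P + 49 → P* = 38, Q* = 201.
With a per-unit subsidy paid to consumers, each effectively pays P − 30, so demand becomes Qd = 277 − 2(P − 30).
New equilibrium: consumers pay 18, sellers receive 48, Q = 241. (Wedge: Pb − Ps = −30.)
Gain to consumers: 20; to sellers: 10. (They sum to 30.)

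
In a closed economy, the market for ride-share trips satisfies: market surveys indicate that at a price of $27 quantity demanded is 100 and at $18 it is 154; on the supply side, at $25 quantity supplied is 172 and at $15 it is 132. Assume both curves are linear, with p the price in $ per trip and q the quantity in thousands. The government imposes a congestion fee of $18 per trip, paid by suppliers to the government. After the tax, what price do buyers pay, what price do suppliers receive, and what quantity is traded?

Demand slope: (154 − 100)/(18 − 27) = -6, so qd = 262 − 6p.
Supply slope: (132 − 172)/(15 − 25) = 4, so qs = 4p + 72.
Without the tax, 262 − 6p = 4p + 72 gives 10p = 190, so p* = $19 and q* = 148.
With the tax collected from suppliers, supply shifts: qs = 4(p − 18) + 72.
Solving gives q = 104.8 with buyers paying $26.2 and suppliers receiving $8.2 (the $18 wedge).

Buyers pay $26.2; suppliers receive $8.2; quantity = 104.8.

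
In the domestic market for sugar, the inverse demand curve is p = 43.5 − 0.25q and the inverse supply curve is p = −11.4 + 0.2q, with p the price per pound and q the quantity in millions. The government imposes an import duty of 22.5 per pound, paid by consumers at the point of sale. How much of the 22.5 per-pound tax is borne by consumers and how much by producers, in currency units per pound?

Inverting to q(p) form: qd = 174 − 4p; qs = 5p + 57.
Before the tax: set 174 − 4p = 5p + 57 → p* = 13, q* = 122.
With the tax collected from consumers, demand (in seller-price terms) shifts: qd = 174 − 4(p + 22.5).
Solving gives q = 72 with consumers paying 25.5 and producers receiving 3 (the 22.5 wedge).
Burden on consumers: 12.5; on producers: 10. (They sum to 22.5.)

Consumers bear 12.5 per pound; producers bear 10 per pound.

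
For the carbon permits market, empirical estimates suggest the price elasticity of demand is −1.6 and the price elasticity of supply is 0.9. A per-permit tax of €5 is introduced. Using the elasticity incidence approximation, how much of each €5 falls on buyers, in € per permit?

Incidence ratio: buyers' share ≈ εs / (εs + |εd|) = 0.9 / (0.9 + 1.6) = 0.36.
So buyers bear ≈ 0.36 × €5 = €1.8; sellers bear €3.2.

Buyers bear ≈ €1.8 per permit.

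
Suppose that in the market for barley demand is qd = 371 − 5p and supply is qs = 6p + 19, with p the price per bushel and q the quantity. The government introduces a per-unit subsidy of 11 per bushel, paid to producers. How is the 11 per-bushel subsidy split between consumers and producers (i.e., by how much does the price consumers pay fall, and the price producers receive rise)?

Consumers gain 6 per bushel; producers gain 5 per bushel.

Without the subsidy, 371 − 5p = 6p + 19 gives 11p = 352, so p* = 32 and q* = 211.
With a per-unit subsidy paid to producers, each receives p + 11 per unit sold, so supply becomes qs = 6(p + 11) + 19.
New equilibrium: consumers pay 26, producers receive 37, q = 241. (Wedge: pb − ps = −11.)
Gain to consumers: 6; to producers: 5. (They sum to 11.)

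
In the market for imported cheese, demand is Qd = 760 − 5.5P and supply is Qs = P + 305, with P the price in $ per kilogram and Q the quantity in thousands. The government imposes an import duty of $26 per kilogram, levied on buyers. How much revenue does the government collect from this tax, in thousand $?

Without the tax, 760 − 5.5P = P + 305 gives 6.5P = 455, so P* = $70 and Q* = 375.
With the tax collected from buyers, demand (in seller-price terms) shifts: Qd = 760 − 5.5(P + 26).
Solving gives Q = 353 with buyers paying $74 and sellers receiving $48 (the $26 wedge).
Revenue = t · Q = 26 · 353 = $9178.

Tax revenue = $9178 thousand.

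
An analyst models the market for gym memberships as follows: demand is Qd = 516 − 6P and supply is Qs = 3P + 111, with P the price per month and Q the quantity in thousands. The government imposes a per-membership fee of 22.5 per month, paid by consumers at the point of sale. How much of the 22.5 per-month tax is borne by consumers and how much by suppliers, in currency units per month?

Without the tax, 516 − 6P = 3P + 111 gives 9P = 405, so P* = 45 and Q* = 246.
With the tax collected from consumers, demand (in seller-price terms) shifts: Qd = 516 − 6(P + 22.5).
Solving gives Q = 201 with consumers paying 52.5 and suppliers receiving 30 (the 22.5 wedge).
Burden on consumers: 7.5; on suppliers: 15. (They sum to 22.5.)
The less price-elastic side of the market bears the larger share of a per-unit tax.

Consumers bear 7.5 per month; suppliers bear 15 per month.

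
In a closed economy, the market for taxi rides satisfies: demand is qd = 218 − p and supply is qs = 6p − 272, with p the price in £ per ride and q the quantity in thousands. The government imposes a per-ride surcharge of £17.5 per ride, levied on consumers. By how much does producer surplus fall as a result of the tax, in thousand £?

Without the tax, 218 − p = 6p − 272 gives 7p = 490, so p* = £70 and q* = 148.
With the tax collected from consumers, demand (in seller-price terms) shifts: qd = 218 − (p + 17.5).
Solving gives q = 133 with consumers paying £85 and suppliers receiving £67.5 (the £17.5 wedge).
ΔPS is the trapezoid between Q = 133 and Q = 148 of height £2.5: ½ · (148 + 133) · 2.5 = £351.25.

Producer surplus falls by £351.25 thousand.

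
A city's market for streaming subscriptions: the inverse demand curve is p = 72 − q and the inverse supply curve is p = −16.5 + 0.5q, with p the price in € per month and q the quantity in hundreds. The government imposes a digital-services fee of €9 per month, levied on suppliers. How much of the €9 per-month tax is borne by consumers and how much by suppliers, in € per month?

Rewrite in direct form: qd = 72 − p and qs = 2p + 33.
Before the tax: set 72 − p = 2p + 33 → p* = €13, q* = 59.
With the tax collected from suppliers, supply shifts: qs = 2(p − 9) + 33.
Solving gives q = 53 with consumers paying €19 and suppliers receiving €10 (the €9 wedge).
Burden on consumers: €6; on suppliers: €3. (They sum to €9.)

Consumers bear €6 per month; suppliers bear €3 per month.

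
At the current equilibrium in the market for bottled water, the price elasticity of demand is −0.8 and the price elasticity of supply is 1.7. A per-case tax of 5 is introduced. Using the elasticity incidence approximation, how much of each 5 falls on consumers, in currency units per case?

Consumers bear ≈ 3.4 per case.

Incidence ratio: consumers' share ≈ εs / (εs + |εd|) = 1.7 / (1.7 + 0.8) = 0.68.
So consumers bear ≈ 0.68 × 5 = 3.4; producers bear 1.6.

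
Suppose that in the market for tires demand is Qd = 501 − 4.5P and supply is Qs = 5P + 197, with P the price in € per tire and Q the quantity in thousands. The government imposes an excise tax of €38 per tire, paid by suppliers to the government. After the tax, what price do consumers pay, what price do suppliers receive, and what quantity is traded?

Without the tax, 501 − 4.5P = 5P + 197 gives 9.5P = 304, so P* = €32 and Q* = 357.
With the tax collected from suppliers, supply shifts: Qs = 5(P − 38) + 197.
Solving gives Q = 267 with consumers paying €52 and suppliers receiving €14 (the €38 wedge).
The less price-elastic side of the market bears the larger share of a per-unit tax.

Consumers pay €52; suppliers receive €14; quantity = 267.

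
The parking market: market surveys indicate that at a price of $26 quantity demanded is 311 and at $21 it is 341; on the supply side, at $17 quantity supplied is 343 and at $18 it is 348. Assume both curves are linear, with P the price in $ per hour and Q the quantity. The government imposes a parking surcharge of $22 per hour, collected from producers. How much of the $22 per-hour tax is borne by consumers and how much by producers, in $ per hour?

Consumers bear $10 per hour; producers bear $12 per hour.

Demand slope: (341 − 311)/(21 − 26) = -6, so Qd = 467 − 6P.
Supply slope: (348 − 343)/(18 − 17) = 5, so Qs = 5P + 258.
Without the tax, 467 − 6P = 5P + 258 gives 11P = 209, so P* = $19 and Q* = 353.
With the tax collected from producers, supply shifts: Qs = 5(P − 22) + 258.
New equilibrium: consumers pay $29, producers receive $7, Q = 293. (Wedge: Pb − Ps = 22.)
Burden on consumers: $10; on producers: $12. (They sum to $22.)
The less price-elastic side of the market bears the larger share of a per-unit tax.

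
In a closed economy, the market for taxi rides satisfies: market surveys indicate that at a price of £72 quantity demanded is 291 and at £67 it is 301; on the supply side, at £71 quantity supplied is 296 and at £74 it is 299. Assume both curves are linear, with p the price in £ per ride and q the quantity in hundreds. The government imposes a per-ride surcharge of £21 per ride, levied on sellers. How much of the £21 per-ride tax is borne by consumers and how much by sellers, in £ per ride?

Demand slope: (301 − 291)/(67 − 72) = -2, so qd = 435 − 2p.
Supply slope: (299 − 296)/(74 − 71) = 1, so qs = p + 225.
Before the tax: set 435 − 2p = p + 225 → p* = £70, q* = 295.
With the tax collected from sellers, supply shifts: qs = (p − 21) + 225.
Solving gives q = 281 with consumers paying £77 and sellers receiving £56 (the £21 wedge).
Burden on consumers: £7; on sellers: £14. (They sum to £21.)

Consumers bear £7 per ride; sellers bear £14 per ride.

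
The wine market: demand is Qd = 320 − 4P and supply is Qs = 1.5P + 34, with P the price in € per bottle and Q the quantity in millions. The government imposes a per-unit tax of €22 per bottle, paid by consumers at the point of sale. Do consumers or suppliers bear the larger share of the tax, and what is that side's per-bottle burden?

Before the tax: set 320 − 4P = 1.5P + 34 → P* = €52, Q* = 112.
With the tax collected from consumers, demand (in seller-price terms) shifts: Qd = 320 − 4(P + 22).
Solving gives Q = 88 with consumers paying €58 and suppliers receiving €36 (the €22 wedge).
Per-bottle burden: consumers €6, suppliers €16.
Suppliers take the larger share because supply is less price-elastic here (demand slope 4 vs supply slope 1.5).

Suppliers bear the larger share: €16 per bottle.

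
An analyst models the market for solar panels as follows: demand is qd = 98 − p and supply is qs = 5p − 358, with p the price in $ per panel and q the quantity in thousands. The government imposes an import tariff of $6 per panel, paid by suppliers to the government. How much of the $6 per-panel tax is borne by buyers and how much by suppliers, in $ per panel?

Buyers bear $5 per panel; suppliers bear $1 per panel.

Before the tax: set 98 − p = 5p − 358 → p* = $76, q* = 22.
With the tax collected from suppliers, supply shifts: qs = 5(p − 6) − 358.
New equilibrium: buyers pay $81, suppliers receive $75, q = 17. (Wedge: pb − ps = 6.)
Burden on buyers: $5; on suppliers: $1. (They sum to $6.)
The less price-elastic side of the market bears the larger share of a per-unit tax.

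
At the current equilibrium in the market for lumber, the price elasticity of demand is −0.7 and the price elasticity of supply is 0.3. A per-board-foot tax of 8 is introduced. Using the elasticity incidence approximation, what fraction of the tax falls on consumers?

Consumers' share ≈ 0.3.

Incidence ratio: consumers' share ≈ εs / (εs + |εd|) = 0.3 / (0.3 + 0.7) = 0.3.
Supply is the less elastic side, so consumers bear the smaller share.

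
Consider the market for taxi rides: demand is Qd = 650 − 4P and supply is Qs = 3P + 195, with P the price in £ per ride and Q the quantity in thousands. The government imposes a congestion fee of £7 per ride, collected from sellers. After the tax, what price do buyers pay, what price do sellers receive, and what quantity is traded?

Without the tax, 650 − 4P = 3P + 195 gives 7P = 455, so P* = £65 and Q* = 390.
With the tax collected from sellers, supply shifts: Qs = 3(P − 7) + 195.
New equilibrium: buyers pay £68, sellers receive £61, Q = 378. (Wedge: Pb − Ps = 7.)
The less price-elastic side of the market bears the larger share of a per-unit tax.

Buyers pay £68; sellers receive £61; quantity = 378.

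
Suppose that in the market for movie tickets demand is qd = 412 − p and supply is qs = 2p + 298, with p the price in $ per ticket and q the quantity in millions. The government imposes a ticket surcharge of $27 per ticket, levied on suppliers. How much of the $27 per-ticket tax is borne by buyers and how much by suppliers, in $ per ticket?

Before the tax: set 412 − p = 2p + 298 → p* = $38, q* = 374.
With the tax collected from suppliers, supply shifts: qs = 2(p − 27) + 298.
Solving gives q = 356 with buyers paying $56 and suppliers receiving $29 (the $27 wedge).
Burden on buyers: $18; on suppliers: $9. (They sum to $27.)

Buyers bear $18 per ticket; suppliers bear $9 per ticket.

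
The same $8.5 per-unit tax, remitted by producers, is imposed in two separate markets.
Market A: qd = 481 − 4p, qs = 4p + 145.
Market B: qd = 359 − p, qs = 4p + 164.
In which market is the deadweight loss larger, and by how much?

Market A: pre-tax p* = $42, q* = 313; post-tax q = 296; deadweight loss = $72.25.
Market B: pre-tax p* = $39, q* = 320; post-tax q = 313.2; deadweight loss = $28.9.
Difference: $72.25 vs $28.9 → market A is larger by $43.35.

Market A, by $43.35.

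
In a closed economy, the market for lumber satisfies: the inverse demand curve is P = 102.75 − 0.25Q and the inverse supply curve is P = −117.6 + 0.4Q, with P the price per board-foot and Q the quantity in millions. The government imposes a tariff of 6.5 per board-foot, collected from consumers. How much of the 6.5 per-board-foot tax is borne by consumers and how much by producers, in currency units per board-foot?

Inverting to Q(P) form: Qd = 411 − 4P; Qs = 2.5P + 294.
Before the tax: set 411 − 4P = 2.5P + 294 → P* = 18, Q* = 339.
With the tax collected from consumers, demand (in seller-price terms) shifts: Qd = 411 − 4(P + 6.5).
New equilibrium: consumers pay 20.5, producers receive 14, Q = 329. (Wedge: Pb − Ps = 6.5.)
Burden on consumers: 2.5; on producers: 4. (They sum to 6.5.)

Consumers bear 2.5 per board-foot; producers bear 4 per board-foot.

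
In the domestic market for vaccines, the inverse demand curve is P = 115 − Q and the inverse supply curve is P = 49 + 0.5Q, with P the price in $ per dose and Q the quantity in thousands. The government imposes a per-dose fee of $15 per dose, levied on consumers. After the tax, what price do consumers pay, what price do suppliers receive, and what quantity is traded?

Rewrite in direct form: Qd = 115 − P and Qs = 2P − 98.
Without the tax, 115 − P = 2P − 98 gives 3P = 213, so P* = $71 and Q* = 44.
With the tax collected from consumers, demand (in seller-price terms) shifts: Qd = 115 − (P + 15).
New equilibrium: consumers pay $81, suppliers receive $66, Q = 34. (Wedge: Pb − Ps = 15.)

Consumers pay $81; suppliers receive $66; quantity = 34.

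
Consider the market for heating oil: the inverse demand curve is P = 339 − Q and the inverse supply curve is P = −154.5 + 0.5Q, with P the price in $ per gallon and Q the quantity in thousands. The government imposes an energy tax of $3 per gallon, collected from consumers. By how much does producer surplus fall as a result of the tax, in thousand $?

Rewrite in direct form: Qd = 339 − P and Qs = 2P + 309.
Before the tax: set 339 − P = 2P + 309 → P* = $10, Q* = 329.
With the tax collected from consumers, demand (in seller-price terms) shifts: Qd = 339 − (P + 3).
Solving gives Q = 327 with consumers paying $12 and sellers receiving $9 (the $3 wedge).
ΔPS is the trapezoid between Q = 327 and Q = 329 of height $1: ½ · (329 + 327) · 1 = $328.

Producer surplus falls by $328 thousand.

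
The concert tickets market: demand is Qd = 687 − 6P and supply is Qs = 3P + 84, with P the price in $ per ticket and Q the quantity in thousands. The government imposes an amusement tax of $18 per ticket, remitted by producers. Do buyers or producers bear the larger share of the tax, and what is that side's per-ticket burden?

Producers bear the larger share: $12 per ticket.

Without the tax, 687 − 6P = 3P + 84 gives 9P = 603, so P* = $67 and Q* = 285.
With the tax collected from producers, supply shifts: Qs = 3(P − 18) + 84.
Solving gives Q = 249 with buyers paying $73 and producers receiving $55 (the $18 wedge).
Per-ticket burden: buyers $6, producers $12.
Producers take the larger share because supply is less price-elastic here (demand slope 6 vs supply slope 3).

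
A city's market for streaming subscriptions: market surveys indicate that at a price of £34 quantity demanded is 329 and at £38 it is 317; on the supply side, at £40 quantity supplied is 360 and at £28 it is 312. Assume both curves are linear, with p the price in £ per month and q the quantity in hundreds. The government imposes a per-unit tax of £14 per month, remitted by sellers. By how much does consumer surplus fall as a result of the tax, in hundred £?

Consumer surplus falls by £2560 hundred.

Demand slope: (317 − 329)/(38 − 34) = -3, so qd = 431 − 3p.
Supply slope: (312 − 360)/(28 − 40) = 4, so qs = 4p + 200.
Before the tax: set 431 − 3p = 4p + 200 → p* = £33, q* = 332.
With the tax collected from sellers, supply shifts: qs = 4(p − 14) + 200.
New equilibrium: buyers pay £41, sellers receive £27, q = 308. (Wedge: pb − ps = 14.)
ΔCS is the trapezoid between Q = 308 and Q = 332 of height £8: ½ · (332 + 308) · 8 = £2560.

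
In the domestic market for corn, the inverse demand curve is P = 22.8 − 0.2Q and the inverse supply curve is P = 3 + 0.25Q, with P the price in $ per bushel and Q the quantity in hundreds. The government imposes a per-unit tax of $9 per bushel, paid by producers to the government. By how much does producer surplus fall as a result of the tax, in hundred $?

Producer surplus falls by $170 hundred.

Rewrite in direct form: Qd = 114 − 5P and Qs = 4P − 12.
Before the tax: set 114 − 5P = 4P − 12 → P* = $14, Q* = 44.
With the tax collected from producers, supply shifts: Qs = 4(P − 9) − 12.
New equilibrium: buyers pay $18, producers receive $9, Q = 24. (Wedge: Pb − Ps = 9.)
ΔPS is the trapezoid between Q = 24 and Q = 44 of height $5: ½ · (44 + 24) · 5 = $170.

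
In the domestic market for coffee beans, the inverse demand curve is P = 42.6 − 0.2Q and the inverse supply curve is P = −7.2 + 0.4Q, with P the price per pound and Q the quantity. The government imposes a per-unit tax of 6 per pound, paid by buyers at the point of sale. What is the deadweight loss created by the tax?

Inverting to Q(P) form: Qd = 213 − 5P; Qs = 2.5P + 18.
Before the tax: set 213 − 5P = 2.5P + 18 → P* = 26, Q* = 83.
With the tax collected from buyers, demand (in seller-price terms) shifts: Qd = 213 − 5(P + 6).
New equilibrium: buyers pay 28, sellers receive 22, Q = 73. (Wedge: Pb − Ps = 6.)
Quantity falls by |ΔQ| = |83 − 73| = 10.
DWL = ½ · t · |ΔQ| = ½ · 6 · 10 = 30.

Deadweight loss = 30.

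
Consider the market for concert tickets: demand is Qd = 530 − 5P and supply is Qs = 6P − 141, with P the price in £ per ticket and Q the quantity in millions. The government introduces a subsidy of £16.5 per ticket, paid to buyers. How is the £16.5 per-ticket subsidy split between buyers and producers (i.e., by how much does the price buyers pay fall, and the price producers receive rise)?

Buyers gain £9 per ticket; producers gain £7.5 per ticket.

Before the subsidy: set 530 − 5P = 6P − 141 → P* = £61, Q* = 225.
With a per-unit subsidy paid to buyers, each effectively pays P − 16.5, so demand becomes Qd = 530 − 5(P − 16.5).
New equilibrium: buyers pay £52, producers receive £68.5, Q = 270. (Wedge: Pb − Ps = −16.5.)
Gain to buyers: £9; to producers: £7.5. (They sum to £16.5.)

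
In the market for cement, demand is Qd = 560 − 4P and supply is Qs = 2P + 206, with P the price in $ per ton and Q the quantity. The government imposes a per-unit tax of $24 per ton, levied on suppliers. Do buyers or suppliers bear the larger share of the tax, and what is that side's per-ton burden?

Without the tax, 560 − 4P = 2P + 206 gives 6P = 354, so P* = $59 and Q* = 324.
With the tax collected from suppliers, supply shifts: Qs = 2(P − 24) + 206.
New equilibrium: buyers pay $67, suppliers receive $43, Q = 292. (Wedge: Pb − Ps = 24.)
Per-ton burden: buyers $8, suppliers $16.
Suppliers take the larger share because supply is less price-elastic here (demand slope 4 vs supply slope 2).
The less price-elastic side of the market bears the larger share of a per-unit tax.

Suppliers bear the larger share: $16 per ton.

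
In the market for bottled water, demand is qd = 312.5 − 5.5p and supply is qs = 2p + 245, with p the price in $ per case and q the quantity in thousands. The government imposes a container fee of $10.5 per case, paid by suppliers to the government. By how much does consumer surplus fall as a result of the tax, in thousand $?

Consumer surplus falls by $714.84 thousand.

Before the tax: set 312.5 − 5.5p = 2p + 245 → p* = $9, q* = 263.
With the tax collected from suppliers, supply shifts: qs = 2(p − 10.5) + 245.
Solving gives q = 247.6 with buyers paying $11.8 and suppliers receiving $1.3 (the $10.5 wedge).
ΔCS is the trapezoid between Q = 247.6 and Q = 263 of height $2.8: ½ · (263 + 247.6) · 2.8 = $714.84.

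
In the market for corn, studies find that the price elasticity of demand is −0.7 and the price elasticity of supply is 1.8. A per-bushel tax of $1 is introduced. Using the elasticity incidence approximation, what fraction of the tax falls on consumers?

Incidence ratio: consumers' share ≈ εs / (εs + |εd|) = 1.8 / (1.8 + 0.7) = 0.72.
Supply is the more elastic side, so consumers bear the larger share.

Consumers' share ≈ 0.72.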